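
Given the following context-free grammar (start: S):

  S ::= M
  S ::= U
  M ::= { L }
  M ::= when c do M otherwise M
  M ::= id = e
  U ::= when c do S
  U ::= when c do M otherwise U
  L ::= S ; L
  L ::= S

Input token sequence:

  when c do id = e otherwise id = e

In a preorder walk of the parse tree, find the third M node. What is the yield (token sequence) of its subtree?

[S [M when c do [M id = e] otherwise [M id = e]]]

id = e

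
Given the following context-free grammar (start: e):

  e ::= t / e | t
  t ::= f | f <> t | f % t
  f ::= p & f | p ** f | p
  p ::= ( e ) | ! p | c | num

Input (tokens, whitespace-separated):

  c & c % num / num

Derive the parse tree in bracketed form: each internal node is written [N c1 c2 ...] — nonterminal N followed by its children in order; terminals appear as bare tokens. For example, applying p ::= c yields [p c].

[e [t [f [p c] & [f [p c]]] % [t [f [p num]]]] / [e [t [f [p num]]]]]

e
t / e
f % t / e
p & f % t / e
c & f % t / e
c & p % t / e
c & c % t / e
c & c % f / e
c & c % p / e
c & c % num / e
c & c % num / t
c & c % num / f
c & c % num / p
c & c % num / num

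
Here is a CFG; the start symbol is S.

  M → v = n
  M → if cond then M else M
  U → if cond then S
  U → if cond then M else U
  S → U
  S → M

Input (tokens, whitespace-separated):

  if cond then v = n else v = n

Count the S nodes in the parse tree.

[S [M if cond then [M v = n] else [M v = n]]]

1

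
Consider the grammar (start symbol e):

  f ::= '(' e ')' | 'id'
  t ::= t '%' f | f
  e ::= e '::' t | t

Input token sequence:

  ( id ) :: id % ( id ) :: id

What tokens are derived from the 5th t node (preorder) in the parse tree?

[e [e [e [t [f ( [e [t [f id]]] )]]] :: [t [t [f id]] % [f ( [e [t [f id]]] )]]] :: [t [f id]]]

id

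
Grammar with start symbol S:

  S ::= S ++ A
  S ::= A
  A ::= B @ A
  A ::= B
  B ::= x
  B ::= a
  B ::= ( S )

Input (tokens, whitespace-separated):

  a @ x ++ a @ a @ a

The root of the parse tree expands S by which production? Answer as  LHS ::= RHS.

[S [S [A [B a] @ [A [B x]]]] ++ [A [B a] @ [A [B a] @ [A [B a]]]]]

S ::= S ++ A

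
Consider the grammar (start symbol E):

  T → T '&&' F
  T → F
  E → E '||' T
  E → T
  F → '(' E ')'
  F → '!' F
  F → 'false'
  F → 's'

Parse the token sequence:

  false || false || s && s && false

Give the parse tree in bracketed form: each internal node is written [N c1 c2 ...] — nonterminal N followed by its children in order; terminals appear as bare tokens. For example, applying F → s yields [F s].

E
E || T
E || T || T
T || T || T
F || T || T
false || T || T
false || F || T
false || false || T
false || false || T && F
false || false || T && F && F
false || false || F && F && F
false || false || s && F && F
false || false || s && s && F
false || false || s && s && false

[E [E [E [T [F false]]] || [T [F false]]] || [T [T [T [F s]] && [F s]] && [F false]]]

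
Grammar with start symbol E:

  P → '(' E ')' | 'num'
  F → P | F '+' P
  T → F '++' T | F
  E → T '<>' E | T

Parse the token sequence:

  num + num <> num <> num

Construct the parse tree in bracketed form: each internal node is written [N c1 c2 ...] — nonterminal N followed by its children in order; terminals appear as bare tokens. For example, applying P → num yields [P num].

[E [T [F [F [P num]] + [P num]]] <> [E [T [F [P num]]] <> [E [T [F [P num]]]]]]

E
T <> E
F <> E
F + P <> E
P + P <> E
num + P <> E
num + num <> E
num + num <> T <> E
num + num <> F <> E
num + num <> P <> E
num + num <> num <> E
num + num <> num <> T
num + num <> num <> F
num + num <> num <> P
num + num <> num <> num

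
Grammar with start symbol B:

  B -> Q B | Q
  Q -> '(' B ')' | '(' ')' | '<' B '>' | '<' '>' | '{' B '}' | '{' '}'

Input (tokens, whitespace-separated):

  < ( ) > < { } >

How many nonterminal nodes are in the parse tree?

[B [Q < [B [Q ( )]] >] [B [Q < [B [Q { }]] >]]]

8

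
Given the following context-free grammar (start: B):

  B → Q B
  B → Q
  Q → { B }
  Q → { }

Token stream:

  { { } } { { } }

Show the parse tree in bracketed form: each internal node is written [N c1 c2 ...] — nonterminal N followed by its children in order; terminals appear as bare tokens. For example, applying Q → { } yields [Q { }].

[B [Q { [B [Q { }]] }] [B [Q { [B [Q { }]] }]]]

B
Q B
{ B } B
{ Q } B
{ { } } B
{ { } } Q
{ { } } { B }
{ { } } { Q }
{ { } } { { } }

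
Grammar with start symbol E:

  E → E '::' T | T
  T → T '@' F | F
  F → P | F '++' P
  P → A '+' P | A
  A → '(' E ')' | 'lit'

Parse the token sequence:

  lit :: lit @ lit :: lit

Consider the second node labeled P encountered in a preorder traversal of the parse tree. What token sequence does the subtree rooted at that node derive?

lit

[E [E [E [T [F [P [A lit]]]]] :: [T [T [F [P [A lit]]]] @ [F [P [A lit]]]]] :: [T [F [P [A lit]]]]]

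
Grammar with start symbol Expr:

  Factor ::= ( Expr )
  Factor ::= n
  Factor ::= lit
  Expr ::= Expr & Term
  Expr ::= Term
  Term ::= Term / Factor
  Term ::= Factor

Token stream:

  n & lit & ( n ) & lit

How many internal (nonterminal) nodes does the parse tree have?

[Expr [Expr [Expr [Expr [Term [Factor n]]] & [Term [Factor lit]]] & [Term [Factor ( [Expr [Term [Factor n]]] )]]] & [Term [Factor lit]]]

15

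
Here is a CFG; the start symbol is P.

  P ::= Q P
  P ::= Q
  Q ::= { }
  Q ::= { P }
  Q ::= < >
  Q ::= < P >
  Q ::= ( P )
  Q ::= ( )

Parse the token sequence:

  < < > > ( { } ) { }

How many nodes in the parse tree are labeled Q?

[P [Q < [P [Q < >]] >] [P [Q ( [P [Q { }]] )] [P [Q { }]]]]

5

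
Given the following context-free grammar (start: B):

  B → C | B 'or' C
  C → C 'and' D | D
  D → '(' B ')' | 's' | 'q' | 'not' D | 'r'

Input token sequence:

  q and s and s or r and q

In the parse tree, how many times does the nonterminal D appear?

[B [B [C [C [C [D q]] and [D s]] and [D s]]] or [C [C [D r]] and [D q]]]

5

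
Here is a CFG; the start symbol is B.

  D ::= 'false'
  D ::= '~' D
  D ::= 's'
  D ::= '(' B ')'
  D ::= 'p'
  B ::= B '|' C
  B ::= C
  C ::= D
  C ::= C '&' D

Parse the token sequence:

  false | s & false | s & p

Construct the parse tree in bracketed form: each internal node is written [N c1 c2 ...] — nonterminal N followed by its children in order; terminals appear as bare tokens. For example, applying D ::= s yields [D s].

B
B | C
B | C | C
C | C | C
D | C | C
false | C | C
false | C & D | C
false | D & D | C
false | s & D | C
false | s & false | C
false | s & false | C & D
false | s & false | D & D
false | s & false | s & D
false | s & false | s & p

[B [B [B [C [D false]]] | [C [C [D s]] & [D false]]] | [C [C [D s]] & [D p]]]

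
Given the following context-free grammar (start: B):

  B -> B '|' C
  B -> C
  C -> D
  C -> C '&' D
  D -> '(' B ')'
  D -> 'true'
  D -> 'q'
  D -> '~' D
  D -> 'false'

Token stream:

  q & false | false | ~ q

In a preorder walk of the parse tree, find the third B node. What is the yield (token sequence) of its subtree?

[B [B [B [C [C [D q]] & [D false]]] | [C [D false]]] | [C [D ~ [D q]]]]

q & false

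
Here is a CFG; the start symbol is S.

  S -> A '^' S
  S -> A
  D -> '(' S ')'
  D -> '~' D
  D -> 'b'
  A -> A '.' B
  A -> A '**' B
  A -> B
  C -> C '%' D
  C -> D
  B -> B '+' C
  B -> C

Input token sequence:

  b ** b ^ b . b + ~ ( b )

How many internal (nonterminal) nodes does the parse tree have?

[S [A [A [B [C [D b]]]] ** [B [C [D b]]]] ^ [S [A [A [B [C [D b]]]] . [B [B [C [D b]]] + [C [D ~ [D ( [S [A [B [C [D b]]]]] )]]]]]]]

27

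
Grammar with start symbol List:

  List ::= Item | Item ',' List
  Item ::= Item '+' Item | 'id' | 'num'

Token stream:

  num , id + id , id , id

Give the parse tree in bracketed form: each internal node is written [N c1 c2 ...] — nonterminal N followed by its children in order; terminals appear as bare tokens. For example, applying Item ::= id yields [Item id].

List
Item , List
num , List
num , Item , List
num , Item + Item , List
num , id + Item , List
num , id + id , List
num , id + id , Item , List
num , id + id , id , List
num , id + id , id , Item
num , id + id , id , id

[List [Item num] , [List [Item [Item id] + [Item id]] , [List [Item id] , [List [Item id]]]]]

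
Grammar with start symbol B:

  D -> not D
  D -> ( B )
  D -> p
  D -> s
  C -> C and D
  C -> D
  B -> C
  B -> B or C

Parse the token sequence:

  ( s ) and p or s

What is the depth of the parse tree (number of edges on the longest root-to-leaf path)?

[B [B [C [C [D ( [B [C [D s]]] )]] and [D p]]] or [C [D s]]]

8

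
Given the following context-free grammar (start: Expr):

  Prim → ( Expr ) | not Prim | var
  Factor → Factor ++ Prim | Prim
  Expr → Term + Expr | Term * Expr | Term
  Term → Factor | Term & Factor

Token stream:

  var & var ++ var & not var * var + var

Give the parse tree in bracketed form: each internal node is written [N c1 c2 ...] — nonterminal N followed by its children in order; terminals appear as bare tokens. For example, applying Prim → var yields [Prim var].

[Expr [Term [Term [Term [Factor [Prim var]]] & [Factor [Factor [Prim var]] ++ [Prim var]]] & [Factor [Prim not [Prim var]]]] * [Expr [Term [Factor [Prim var]]] + [Expr [Term [Factor [Prim var]]]]]]

Expr
Term * Expr
Term & Factor * Expr
Term & Factor & Factor * Expr
Factor & Factor & Factor * Expr
Prim & Factor & Factor * Expr
var & Factor & Factor * Expr
var & Factor ++ Prim & Factor * Expr
var & Prim ++ Prim & Factor * Expr
var & var ++ Prim & Factor * Expr
var & var ++ var & Factor * Expr
var & var ++ var & Prim * Expr
var & var ++ var & not Prim * Expr
var & var ++ var & not var * Expr
var & var ++ var & not var * Term + Expr
var & var ++ var & not var * Factor + Expr
var & var ++ var & not var * Prim + Expr
var & var ++ var & not var * var + Expr
var & var ++ var & not var * var + Term
var & var ++ var & not var * var + Factor
var & var ++ var & not var * var + Prim
var & var ++ var & not var * var + var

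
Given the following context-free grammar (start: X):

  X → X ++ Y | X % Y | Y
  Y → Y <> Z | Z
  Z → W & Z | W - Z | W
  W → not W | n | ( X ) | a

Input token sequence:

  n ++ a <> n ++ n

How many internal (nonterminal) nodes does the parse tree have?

[X [X [X [Y [Z [W n]]]] ++ [Y [Y [Z [W a]]] <> [Z [W n]]]] ++ [Y [Z [W n]]]]

15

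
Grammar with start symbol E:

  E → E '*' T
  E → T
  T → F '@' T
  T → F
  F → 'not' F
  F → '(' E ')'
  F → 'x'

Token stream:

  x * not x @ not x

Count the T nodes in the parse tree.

3

[E [E [T [F x]]] * [T [F not [F x]] @ [T [F not [F x]]]]]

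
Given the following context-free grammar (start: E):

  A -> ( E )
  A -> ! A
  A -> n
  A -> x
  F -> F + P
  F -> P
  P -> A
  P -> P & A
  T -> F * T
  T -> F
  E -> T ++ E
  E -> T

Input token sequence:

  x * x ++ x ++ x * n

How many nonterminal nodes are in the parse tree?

23

[E [T [F [P [A x]]] * [T [F [P [A x]]]]] ++ [E [T [F [P [A x]]]] ++ [E [T [F [P [A x]]] * [T [F [P [A n]]]]]]]]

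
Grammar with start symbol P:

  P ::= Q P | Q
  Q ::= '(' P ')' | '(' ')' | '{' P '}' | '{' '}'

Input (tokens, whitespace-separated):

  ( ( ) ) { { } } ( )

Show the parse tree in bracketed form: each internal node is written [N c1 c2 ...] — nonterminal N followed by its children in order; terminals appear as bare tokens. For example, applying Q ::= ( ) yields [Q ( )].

P
Q P
( P ) P
( Q ) P
( ( ) ) P
( ( ) ) Q P
( ( ) ) { P } P
( ( ) ) { Q } P
( ( ) ) { { } } P
( ( ) ) { { } } Q
( ( ) ) { { } } ( )

[P [Q ( [P [Q ( )]] )] [P [Q { [P [Q { }]] }] [P [Q ( )]]]]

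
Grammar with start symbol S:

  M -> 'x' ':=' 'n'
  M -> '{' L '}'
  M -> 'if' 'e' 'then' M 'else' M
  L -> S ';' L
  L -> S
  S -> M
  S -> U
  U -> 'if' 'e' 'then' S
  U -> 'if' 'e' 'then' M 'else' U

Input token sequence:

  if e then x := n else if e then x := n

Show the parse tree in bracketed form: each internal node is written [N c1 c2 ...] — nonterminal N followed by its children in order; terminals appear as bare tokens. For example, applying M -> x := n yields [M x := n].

[S [U if e then [M x := n] else [U if e then [S [M x := n]]]]]

S
U
if e then M else U
if e then x := n else U
if e then x := n else if e then S
if e then x := n else if e then M
if e then x := n else if e then x := n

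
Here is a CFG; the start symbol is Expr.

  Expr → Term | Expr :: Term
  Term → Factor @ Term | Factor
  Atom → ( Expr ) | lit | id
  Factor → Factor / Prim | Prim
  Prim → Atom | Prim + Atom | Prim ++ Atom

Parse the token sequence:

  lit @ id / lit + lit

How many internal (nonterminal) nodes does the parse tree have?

[Expr [Term [Factor [Prim [Atom lit]]] @ [Term [Factor [Factor [Prim [Atom id]]] / [Prim [Prim [Atom lit]] + [Atom lit]]]]]]

14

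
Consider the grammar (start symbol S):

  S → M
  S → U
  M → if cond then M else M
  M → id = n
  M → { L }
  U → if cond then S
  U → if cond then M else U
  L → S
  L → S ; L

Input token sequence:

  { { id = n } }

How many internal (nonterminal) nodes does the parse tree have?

[S [M { [L [S [M { [L [S [M id = n]]] }]]] }]]

8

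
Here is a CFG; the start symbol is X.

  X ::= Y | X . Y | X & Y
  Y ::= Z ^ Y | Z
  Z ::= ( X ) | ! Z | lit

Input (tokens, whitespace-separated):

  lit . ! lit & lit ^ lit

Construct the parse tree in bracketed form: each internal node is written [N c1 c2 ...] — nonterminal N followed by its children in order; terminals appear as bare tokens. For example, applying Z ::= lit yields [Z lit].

[X [X [X [Y [Z lit]]] . [Y [Z ! [Z lit]]]] & [Y [Z lit] ^ [Y [Z lit]]]]

X
X & Y
X . Y & Y
Y . Y & Y
Z . Y & Y
lit . Y & Y
lit . Z & Y
lit . ! Z & Y
lit . ! lit & Y
lit . ! lit & Z ^ Y
lit . ! lit & lit ^ Y
lit . ! lit & lit ^ Z
lit . ! lit & lit ^ lit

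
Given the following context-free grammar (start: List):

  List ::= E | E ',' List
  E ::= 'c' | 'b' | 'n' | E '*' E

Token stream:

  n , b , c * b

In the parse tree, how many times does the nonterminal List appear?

3

[List [E n] , [List [E b] , [List [E [E c] * [E b]]]]]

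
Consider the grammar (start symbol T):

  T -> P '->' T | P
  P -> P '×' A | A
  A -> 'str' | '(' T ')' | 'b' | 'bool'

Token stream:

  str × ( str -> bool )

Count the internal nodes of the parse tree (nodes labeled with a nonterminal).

[T [P [P [A str]] × [A ( [T [P [A str]] -> [T [P [A bool]]]] )]]]

11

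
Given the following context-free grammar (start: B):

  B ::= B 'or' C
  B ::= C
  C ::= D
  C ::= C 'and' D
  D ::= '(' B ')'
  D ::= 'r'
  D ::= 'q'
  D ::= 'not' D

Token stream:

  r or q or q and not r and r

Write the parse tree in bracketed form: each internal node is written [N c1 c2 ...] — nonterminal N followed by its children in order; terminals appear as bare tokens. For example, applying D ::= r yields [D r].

[B [B [B [C [D r]]] or [C [D q]]] or [C [C [C [D q]] and [D not [D r]]] and [D r]]]

B
B or C
B or C or C
C or C or C
D or C or C
r or C or C
r or D or C
r or q or C
r or q or C and D
r or q or C and D and D
r or q or D and D and D
r or q or q and D and D
r or q or q and not D and D
r or q or q and not r and D
r or q or q and not r and r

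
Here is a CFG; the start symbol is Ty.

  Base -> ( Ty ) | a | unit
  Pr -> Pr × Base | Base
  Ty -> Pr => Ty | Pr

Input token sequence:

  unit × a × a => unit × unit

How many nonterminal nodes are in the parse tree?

12

[Ty [Pr [Pr [Pr [Base unit]] × [Base a]] × [Base a]] => [Ty [Pr [Pr [Base unit]] × [Base unit]]]]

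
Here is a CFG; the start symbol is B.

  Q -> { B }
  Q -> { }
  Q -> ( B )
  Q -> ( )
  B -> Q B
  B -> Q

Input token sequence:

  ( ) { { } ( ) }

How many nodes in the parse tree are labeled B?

4

[B [Q ( )] [B [Q { [B [Q { }] [B [Q ( )]]] }]]]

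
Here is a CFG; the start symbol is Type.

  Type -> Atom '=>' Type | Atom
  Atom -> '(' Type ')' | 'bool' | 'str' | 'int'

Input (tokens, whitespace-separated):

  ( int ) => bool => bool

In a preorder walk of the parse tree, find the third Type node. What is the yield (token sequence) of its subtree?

bool => bool

[Type [Atom ( [Type [Atom int]] )] => [Type [Atom bool] => [Type [Atom bool]]]]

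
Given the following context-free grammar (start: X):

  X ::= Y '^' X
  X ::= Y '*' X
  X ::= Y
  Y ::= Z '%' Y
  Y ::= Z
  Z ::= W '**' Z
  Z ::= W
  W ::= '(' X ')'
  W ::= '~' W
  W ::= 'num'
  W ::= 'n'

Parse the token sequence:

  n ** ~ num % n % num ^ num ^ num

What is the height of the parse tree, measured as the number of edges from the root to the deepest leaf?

6

[X [Y [Z [W n] ** [Z [W ~ [W num]]]] % [Y [Z [W n]] % [Y [Z [W num]]]]] ^ [X [Y [Z [W num]]] ^ [X [Y [Z [W num]]]]]]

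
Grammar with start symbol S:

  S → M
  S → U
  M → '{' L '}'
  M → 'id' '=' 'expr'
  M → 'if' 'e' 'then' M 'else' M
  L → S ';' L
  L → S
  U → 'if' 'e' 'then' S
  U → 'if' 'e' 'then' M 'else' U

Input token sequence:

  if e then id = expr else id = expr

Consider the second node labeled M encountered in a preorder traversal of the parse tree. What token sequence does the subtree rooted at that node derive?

[S [M if e then [M id = expr] else [M id = expr]]]

id = expr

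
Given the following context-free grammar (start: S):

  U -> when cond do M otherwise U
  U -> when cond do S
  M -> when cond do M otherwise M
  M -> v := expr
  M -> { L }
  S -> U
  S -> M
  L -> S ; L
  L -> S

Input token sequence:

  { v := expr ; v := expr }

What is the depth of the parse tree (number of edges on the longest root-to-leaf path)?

[S [M { [L [S [M v := expr]] ; [L [S [M v := expr]]]] }]]

6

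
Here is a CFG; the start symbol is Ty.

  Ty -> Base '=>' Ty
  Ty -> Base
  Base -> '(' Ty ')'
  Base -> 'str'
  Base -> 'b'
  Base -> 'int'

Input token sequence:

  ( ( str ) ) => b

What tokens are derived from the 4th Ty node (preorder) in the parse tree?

[Ty [Base ( [Ty [Base ( [Ty [Base str]] )]] )] => [Ty [Base b]]]

b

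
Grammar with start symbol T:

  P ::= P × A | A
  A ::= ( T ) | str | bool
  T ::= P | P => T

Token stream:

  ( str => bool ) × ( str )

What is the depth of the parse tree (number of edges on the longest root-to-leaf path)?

[T [P [P [A ( [T [P [A str]] => [T [P [A bool]]]] )]] × [A ( [T [P [A str]]] )]]]

8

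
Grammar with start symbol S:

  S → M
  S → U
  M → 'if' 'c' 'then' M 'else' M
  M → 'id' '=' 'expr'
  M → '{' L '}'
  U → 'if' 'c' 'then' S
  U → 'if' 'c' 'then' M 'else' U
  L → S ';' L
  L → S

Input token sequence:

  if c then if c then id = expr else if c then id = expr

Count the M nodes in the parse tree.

[S [U if c then [S [U if c then [M id = expr] else [U if c then [S [M id = expr]]]]]]]

2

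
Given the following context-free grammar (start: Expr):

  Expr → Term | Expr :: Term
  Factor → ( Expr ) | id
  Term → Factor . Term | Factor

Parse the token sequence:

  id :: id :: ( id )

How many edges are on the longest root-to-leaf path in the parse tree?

6

[Expr [Expr [Expr [Term [Factor id]]] :: [Term [Factor id]]] :: [Term [Factor ( [Expr [Term [Factor id]]] )]]]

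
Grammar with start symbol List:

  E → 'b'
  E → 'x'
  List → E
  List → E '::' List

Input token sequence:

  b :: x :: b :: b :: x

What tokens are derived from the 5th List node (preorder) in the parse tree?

[List [E b] :: [List [E x] :: [List [E b] :: [List [E b] :: [List [E x]]]]]]

x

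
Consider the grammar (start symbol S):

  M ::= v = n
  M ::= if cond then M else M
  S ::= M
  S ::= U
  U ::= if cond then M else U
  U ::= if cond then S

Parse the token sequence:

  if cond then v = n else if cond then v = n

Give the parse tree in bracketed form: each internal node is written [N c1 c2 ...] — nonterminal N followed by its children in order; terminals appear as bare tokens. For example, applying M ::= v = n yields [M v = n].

[S [U if cond then [M v = n] else [U if cond then [S [M v = n]]]]]

S
U
if cond then M else U
if cond then v = n else U
if cond then v = n else if cond then S
if cond then v = n else if cond then M
if cond then v = n else if cond then v = n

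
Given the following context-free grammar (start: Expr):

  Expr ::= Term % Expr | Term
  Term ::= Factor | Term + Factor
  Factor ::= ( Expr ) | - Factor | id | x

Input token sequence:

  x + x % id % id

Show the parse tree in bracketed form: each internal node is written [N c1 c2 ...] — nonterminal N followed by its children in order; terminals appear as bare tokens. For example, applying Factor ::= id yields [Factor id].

Expr
Term % Expr
Term + Factor % Expr
Factor + Factor % Expr
x + Factor % Expr
x + x % Expr
x + x % Term % Expr
x + x % Factor % Expr
x + x % id % Expr
x + x % id % Term
x + x % id % Factor
x + x % id % id

[Expr [Term [Term [Factor x]] + [Factor x]] % [Expr [Term [Factor id]] % [Expr [Term [Factor id]]]]]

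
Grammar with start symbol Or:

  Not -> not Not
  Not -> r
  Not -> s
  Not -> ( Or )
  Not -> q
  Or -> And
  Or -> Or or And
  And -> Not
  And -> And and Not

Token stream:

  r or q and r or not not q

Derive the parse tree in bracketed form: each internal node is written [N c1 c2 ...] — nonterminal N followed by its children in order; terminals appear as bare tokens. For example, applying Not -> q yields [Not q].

Or
Or or And
Or or And or And
And or And or And
Not or And or And
r or And or And
r or And and Not or And
r or Not and Not or And
r or q and Not or And
r or q and r or And
r or q and r or Not
r or q and r or not Not
r or q and r or not not Not
r or q and r or not not q

[Or [Or [Or [And [Not r]]] or [And [And [Not q]] and [Not r]]] or [And [Not not [Not not [Not q]]]]]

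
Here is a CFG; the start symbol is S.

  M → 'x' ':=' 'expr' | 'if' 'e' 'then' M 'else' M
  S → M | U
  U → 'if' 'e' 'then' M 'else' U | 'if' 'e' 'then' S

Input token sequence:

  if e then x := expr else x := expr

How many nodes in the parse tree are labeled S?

1

[S [M if e then [M x := expr] else [M x := expr]]]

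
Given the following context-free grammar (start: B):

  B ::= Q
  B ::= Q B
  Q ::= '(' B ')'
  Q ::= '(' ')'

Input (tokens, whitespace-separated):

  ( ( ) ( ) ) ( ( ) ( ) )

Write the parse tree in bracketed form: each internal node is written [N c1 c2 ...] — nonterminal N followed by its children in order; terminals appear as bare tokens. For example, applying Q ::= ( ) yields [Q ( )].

B
Q B
( B ) B
( Q B ) B
( ( ) B ) B
( ( ) Q ) B
( ( ) ( ) ) B
( ( ) ( ) ) Q
( ( ) ( ) ) ( B )
( ( ) ( ) ) ( Q B )
( ( ) ( ) ) ( ( ) B )
( ( ) ( ) ) ( ( ) Q )
( ( ) ( ) ) ( ( ) ( ) )

[B [Q ( [B [Q ( )] [B [Q ( )]]] )] [B [Q ( [B [Q ( )] [B [Q ( )]]] )]]]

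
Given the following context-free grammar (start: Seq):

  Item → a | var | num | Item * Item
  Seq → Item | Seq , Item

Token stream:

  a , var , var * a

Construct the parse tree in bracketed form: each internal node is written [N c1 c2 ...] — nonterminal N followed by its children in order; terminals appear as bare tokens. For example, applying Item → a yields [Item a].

[Seq [Seq [Seq [Item a]] , [Item var]] , [Item [Item var] * [Item a]]]

Seq
Seq , Item
Seq , Item , Item
Item , Item , Item
a , Item , Item
a , var , Item
a , var , Item * Item
a , var , var * Item
a , var , var * a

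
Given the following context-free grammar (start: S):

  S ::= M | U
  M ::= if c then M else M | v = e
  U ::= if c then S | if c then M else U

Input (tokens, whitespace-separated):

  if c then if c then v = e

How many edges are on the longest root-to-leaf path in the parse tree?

6

[S [U if c then [S [U if c then [S [M v = e]]]]]]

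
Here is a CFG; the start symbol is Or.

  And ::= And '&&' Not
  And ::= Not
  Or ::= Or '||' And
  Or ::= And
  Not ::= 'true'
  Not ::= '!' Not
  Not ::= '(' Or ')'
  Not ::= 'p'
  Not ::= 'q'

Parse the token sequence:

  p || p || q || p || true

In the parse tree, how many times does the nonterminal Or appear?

5

[Or [Or [Or [Or [Or [And [Not p]]] || [And [Not p]]] || [And [Not q]]] || [And [Not p]]] || [And [Not true]]]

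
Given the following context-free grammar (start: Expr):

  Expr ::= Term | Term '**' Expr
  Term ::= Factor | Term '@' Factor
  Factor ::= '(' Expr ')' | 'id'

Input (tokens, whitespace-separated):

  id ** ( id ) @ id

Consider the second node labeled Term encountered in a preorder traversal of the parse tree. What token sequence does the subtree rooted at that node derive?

[Expr [Term [Factor id]] ** [Expr [Term [Term [Factor ( [Expr [Term [Factor id]]] )]] @ [Factor id]]]]

( id ) @ id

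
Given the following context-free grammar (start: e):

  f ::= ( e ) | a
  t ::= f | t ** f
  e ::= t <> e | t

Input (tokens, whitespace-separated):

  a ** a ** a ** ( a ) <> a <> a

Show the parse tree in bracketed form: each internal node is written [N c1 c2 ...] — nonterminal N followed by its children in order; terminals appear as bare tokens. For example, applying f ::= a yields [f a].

[e [t [t [t [t [f a]] ** [f a]] ** [f a]] ** [f ( [e [t [f a]]] )]] <> [e [t [f a]] <> [e [t [f a]]]]]

e
t <> e
t ** f <> e
t ** f ** f <> e
t ** f ** f ** f <> e
f ** f ** f ** f <> e
a ** f ** f ** f <> e
a ** a ** f ** f <> e
a ** a ** a ** f <> e
a ** a ** a ** ( e ) <> e
a ** a ** a ** ( t ) <> e
a ** a ** a ** ( f ) <> e
a ** a ** a ** ( a ) <> e
a ** a ** a ** ( a ) <> t <> e
a ** a ** a ** ( a ) <> f <> e
a ** a ** a ** ( a ) <> a <> e
a ** a ** a ** ( a ) <> a <> t
a ** a ** a ** ( a ) <> a <> f
a ** a ** a ** ( a ) <> a <> a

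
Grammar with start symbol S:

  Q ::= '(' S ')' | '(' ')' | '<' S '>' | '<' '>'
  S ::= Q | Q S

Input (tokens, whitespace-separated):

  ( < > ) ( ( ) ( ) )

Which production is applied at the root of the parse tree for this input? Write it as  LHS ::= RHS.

[S [Q ( [S [Q < >]] )] [S [Q ( [S [Q ( )] [S [Q ( )]]] )]]]

S ::= Q S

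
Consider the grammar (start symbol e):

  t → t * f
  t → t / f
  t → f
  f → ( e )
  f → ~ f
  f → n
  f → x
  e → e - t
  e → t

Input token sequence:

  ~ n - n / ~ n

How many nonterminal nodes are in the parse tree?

[e [e [t [f ~ [f n]]]] - [t [t [f n]] / [f ~ [f n]]]]

10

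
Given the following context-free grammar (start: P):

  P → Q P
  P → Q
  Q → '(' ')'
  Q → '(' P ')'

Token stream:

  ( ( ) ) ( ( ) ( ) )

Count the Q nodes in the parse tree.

[P [Q ( [P [Q ( )]] )] [P [Q ( [P [Q ( )] [P [Q ( )]]] )]]]

5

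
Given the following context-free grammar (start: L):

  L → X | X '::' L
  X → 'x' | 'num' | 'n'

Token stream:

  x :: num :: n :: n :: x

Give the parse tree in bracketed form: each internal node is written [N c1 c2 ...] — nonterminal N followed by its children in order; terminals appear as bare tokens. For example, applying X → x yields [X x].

L
X :: L
x :: L
x :: X :: L
x :: num :: L
x :: num :: X :: L
x :: num :: n :: L
x :: num :: n :: X :: L
x :: num :: n :: n :: L
x :: num :: n :: n :: X
x :: num :: n :: n :: x

[L [X x] :: [L [X num] :: [L [X n] :: [L [X n] :: [L [X x]]]]]]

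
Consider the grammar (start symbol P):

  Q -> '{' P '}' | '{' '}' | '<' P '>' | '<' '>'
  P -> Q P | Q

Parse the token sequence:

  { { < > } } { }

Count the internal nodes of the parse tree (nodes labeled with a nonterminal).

8

[P [Q { [P [Q { [P [Q < >]] }]] }] [P [Q { }]]]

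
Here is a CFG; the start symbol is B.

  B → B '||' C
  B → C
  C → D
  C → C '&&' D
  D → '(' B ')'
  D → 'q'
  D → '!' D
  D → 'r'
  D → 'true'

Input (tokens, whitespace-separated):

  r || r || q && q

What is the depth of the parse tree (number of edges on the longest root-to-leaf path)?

5

[B [B [B [C [D r]]] || [C [D r]]] || [C [C [D q]] && [D q]]]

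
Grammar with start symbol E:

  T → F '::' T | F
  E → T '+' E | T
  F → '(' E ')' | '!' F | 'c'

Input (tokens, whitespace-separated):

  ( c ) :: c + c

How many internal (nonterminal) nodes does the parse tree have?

[E [T [F ( [E [T [F c]]] )] :: [T [F c]]] + [E [T [F c]]]]

11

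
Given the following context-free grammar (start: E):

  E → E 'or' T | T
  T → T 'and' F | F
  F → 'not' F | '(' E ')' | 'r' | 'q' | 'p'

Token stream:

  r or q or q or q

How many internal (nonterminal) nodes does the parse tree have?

[E [E [E [E [T [F r]]] or [T [F q]]] or [T [F q]]] or [T [F q]]]

12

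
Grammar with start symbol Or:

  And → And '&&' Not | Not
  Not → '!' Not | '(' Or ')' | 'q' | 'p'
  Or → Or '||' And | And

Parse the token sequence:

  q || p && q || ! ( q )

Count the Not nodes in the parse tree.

[Or [Or [Or [And [Not q]]] || [And [And [Not p]] && [Not q]]] || [And [Not ! [Not ( [Or [And [Not q]]] )]]]]

6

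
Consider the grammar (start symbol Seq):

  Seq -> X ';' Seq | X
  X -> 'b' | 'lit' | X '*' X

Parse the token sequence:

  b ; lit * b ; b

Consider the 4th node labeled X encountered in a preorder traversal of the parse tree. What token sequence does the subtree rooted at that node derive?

[Seq [X b] ; [Seq [X [X lit] * [X b]] ; [Seq [X b]]]]

b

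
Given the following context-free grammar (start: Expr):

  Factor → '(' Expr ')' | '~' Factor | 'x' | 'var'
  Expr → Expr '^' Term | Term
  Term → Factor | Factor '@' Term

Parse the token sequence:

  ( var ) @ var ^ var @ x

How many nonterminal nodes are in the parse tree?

13

[Expr [Expr [Term [Factor ( [Expr [Term [Factor var]]] )] @ [Term [Factor var]]]] ^ [Term [Factor var] @ [Term [Factor x]]]]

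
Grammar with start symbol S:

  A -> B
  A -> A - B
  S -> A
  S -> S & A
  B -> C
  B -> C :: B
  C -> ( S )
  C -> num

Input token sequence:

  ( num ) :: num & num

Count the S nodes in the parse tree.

[S [S [A [B [C ( [S [A [B [C num]]]] )] :: [B [C num]]]]] & [A [B [C num]]]]

3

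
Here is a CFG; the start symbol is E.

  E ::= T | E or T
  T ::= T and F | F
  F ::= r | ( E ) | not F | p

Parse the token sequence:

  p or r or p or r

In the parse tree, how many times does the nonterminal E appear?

4

[E [E [E [E [T [F p]]] or [T [F r]]] or [T [F p]]] or [T [F r]]]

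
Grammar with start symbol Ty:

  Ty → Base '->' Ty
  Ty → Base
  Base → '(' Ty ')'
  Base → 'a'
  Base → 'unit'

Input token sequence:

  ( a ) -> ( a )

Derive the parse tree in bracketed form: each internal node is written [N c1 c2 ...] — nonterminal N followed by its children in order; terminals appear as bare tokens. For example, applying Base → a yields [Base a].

[Ty [Base ( [Ty [Base a]] )] -> [Ty [Base ( [Ty [Base a]] )]]]

Ty
Base -> Ty
( Ty ) -> Ty
( Base ) -> Ty
( a ) -> Ty
( a ) -> Base
( a ) -> ( Ty )
( a ) -> ( Base )
( a ) -> ( a )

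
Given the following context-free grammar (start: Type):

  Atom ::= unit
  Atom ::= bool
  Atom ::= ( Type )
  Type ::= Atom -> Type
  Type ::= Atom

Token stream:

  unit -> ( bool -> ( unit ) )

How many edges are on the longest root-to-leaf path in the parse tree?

8

[Type [Atom unit] -> [Type [Atom ( [Type [Atom bool] -> [Type [Atom ( [Type [Atom unit]] )]]] )]]]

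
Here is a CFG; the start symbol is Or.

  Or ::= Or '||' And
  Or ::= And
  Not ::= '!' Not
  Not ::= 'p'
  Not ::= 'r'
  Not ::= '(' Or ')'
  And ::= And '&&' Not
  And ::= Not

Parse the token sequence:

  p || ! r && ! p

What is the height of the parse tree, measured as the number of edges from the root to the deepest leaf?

[Or [Or [And [Not p]]] || [And [And [Not ! [Not r]]] && [Not ! [Not p]]]]

5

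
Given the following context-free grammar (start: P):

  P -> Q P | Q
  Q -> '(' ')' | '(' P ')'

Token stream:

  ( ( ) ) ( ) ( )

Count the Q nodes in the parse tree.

[P [Q ( [P [Q ( )]] )] [P [Q ( )] [P [Q ( )]]]]

4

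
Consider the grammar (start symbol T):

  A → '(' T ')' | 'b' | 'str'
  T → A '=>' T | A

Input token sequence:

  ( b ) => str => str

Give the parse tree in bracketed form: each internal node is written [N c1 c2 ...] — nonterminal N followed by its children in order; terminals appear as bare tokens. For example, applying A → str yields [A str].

T
A => T
( T ) => T
( A ) => T
( b ) => T
( b ) => A => T
( b ) => str => T
( b ) => str => A
( b ) => str => str

[T [A ( [T [A b]] )] => [T [A str] => [T [A str]]]]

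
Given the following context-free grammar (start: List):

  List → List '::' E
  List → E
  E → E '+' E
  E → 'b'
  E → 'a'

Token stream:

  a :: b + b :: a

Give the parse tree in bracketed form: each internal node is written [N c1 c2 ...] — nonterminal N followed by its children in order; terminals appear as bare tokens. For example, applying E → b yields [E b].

List
List :: E
List :: E :: E
E :: E :: E
a :: E :: E
a :: E + E :: E
a :: b + E :: E
a :: b + b :: E
a :: b + b :: a

[List [List [List [E a]] :: [E [E b] + [E b]]] :: [E a]]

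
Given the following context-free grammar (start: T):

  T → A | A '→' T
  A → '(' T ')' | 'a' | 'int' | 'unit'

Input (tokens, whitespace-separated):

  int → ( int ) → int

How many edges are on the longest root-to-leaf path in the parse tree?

5

[T [A int] → [T [A ( [T [A int]] )] → [T [A int]]]]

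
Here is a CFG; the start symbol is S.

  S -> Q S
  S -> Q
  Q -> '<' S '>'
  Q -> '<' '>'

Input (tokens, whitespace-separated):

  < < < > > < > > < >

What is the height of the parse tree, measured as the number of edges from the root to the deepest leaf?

6

[S [Q < [S [Q < [S [Q < >]] >] [S [Q < >]]] >] [S [Q < >]]]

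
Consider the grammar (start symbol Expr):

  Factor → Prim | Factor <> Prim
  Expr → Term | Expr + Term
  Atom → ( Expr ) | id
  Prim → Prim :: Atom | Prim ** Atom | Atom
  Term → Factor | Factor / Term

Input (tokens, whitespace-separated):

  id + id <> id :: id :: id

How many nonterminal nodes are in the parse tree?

[Expr [Expr [Term [Factor [Prim [Atom id]]]]] + [Term [Factor [Factor [Prim [Atom id]]] <> [Prim [Prim [Prim [Atom id]] :: [Atom id]] :: [Atom id]]]]]

17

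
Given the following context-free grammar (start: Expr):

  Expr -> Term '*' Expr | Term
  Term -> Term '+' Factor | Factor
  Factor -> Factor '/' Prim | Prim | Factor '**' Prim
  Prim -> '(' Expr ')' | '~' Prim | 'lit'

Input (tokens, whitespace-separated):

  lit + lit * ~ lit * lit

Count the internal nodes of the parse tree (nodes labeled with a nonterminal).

[Expr [Term [Term [Factor [Prim lit]]] + [Factor [Prim lit]]] * [Expr [Term [Factor [Prim ~ [Prim lit]]]] * [Expr [Term [Factor [Prim lit]]]]]]

16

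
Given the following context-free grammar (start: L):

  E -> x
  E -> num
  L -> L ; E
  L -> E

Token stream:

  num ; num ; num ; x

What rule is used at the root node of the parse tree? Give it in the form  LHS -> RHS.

[L [L [L [L [E num]] ; [E num]] ; [E num]] ; [E x]]

L -> L ; E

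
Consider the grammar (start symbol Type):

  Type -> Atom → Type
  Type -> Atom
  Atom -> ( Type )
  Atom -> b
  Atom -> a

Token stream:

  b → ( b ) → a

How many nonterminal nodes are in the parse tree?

[Type [Atom b] → [Type [Atom ( [Type [Atom b]] )] → [Type [Atom a]]]]

8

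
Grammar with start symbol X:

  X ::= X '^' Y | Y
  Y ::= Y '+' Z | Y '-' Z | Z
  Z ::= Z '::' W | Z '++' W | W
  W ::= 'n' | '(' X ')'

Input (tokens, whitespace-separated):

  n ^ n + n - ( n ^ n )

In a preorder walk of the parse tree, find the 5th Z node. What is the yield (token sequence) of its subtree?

[X [X [Y [Z [W n]]]] ^ [Y [Y [Y [Z [W n]]] + [Z [W n]]] - [Z [W ( [X [X [Y [Z [W n]]]] ^ [Y [Z [W n]]]] )]]]]

n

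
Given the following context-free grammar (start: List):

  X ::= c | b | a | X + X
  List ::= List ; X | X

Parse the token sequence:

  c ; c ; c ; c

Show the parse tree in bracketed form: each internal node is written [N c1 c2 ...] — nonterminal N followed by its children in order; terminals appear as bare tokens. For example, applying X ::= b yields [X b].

List
List ; X
List ; X ; X
List ; X ; X ; X
X ; X ; X ; X
c ; X ; X ; X
c ; c ; X ; X
c ; c ; c ; X
c ; c ; c ; c

[List [List [List [List [X c]] ; [X c]] ; [X c]] ; [X c]]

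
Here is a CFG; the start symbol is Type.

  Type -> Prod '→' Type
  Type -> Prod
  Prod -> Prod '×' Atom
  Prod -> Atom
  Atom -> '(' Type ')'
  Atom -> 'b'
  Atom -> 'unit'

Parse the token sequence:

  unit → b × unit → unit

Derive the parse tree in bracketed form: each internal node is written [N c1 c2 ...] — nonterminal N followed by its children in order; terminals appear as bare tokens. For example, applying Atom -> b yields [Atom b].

[Type [Prod [Atom unit]] → [Type [Prod [Prod [Atom b]] × [Atom unit]] → [Type [Prod [Atom unit]]]]]

Type
Prod → Type
Atom → Type
unit → Type
unit → Prod → Type
unit → Prod × Atom → Type
unit → Atom × Atom → Type
unit → b × Atom → Type
unit → b × unit → Type
unit → b × unit → Prod
unit → b × unit → Atom
unit → b × unit → unit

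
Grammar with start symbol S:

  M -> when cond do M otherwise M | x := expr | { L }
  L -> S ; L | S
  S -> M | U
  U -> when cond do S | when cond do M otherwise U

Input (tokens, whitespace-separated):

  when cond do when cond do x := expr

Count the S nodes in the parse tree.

[S [U when cond do [S [U when cond do [S [M x := expr]]]]]]

3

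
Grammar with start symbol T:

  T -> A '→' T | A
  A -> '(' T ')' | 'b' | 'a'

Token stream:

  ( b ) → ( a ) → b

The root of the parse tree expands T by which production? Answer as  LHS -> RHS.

T -> A '→' T

[T [A ( [T [A b]] )] → [T [A ( [T [A a]] )] → [T [A b]]]]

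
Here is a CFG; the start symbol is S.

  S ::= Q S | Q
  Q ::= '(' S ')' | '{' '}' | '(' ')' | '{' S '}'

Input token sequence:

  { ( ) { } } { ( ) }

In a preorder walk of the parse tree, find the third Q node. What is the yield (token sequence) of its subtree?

{ }

[S [Q { [S [Q ( )] [S [Q { }]]] }] [S [Q { [S [Q ( )]] }]]]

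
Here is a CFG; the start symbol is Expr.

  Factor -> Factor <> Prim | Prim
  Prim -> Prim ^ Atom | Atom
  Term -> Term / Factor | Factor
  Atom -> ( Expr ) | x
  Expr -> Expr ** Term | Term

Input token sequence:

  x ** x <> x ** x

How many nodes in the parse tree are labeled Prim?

4

[Expr [Expr [Expr [Term [Factor [Prim [Atom x]]]]] ** [Term [Factor [Factor [Prim [Atom x]]] <> [Prim [Atom x]]]]] ** [Term [Factor [Prim [Atom x]]]]]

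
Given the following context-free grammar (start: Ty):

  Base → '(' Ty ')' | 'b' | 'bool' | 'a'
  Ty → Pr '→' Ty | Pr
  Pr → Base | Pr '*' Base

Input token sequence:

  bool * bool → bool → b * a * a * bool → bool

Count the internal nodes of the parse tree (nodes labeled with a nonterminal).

[Ty [Pr [Pr [Base bool]] * [Base bool]] → [Ty [Pr [Base bool]] → [Ty [Pr [Pr [Pr [Pr [Base b]] * [Base a]] * [Base a]] * [Base bool]] → [Ty [Pr [Base bool]]]]]]

20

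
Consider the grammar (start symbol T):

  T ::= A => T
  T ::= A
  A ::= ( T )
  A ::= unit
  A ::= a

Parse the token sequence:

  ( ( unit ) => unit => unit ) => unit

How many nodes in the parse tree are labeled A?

[T [A ( [T [A ( [T [A unit]] )] => [T [A unit] => [T [A unit]]]] )] => [T [A unit]]]

6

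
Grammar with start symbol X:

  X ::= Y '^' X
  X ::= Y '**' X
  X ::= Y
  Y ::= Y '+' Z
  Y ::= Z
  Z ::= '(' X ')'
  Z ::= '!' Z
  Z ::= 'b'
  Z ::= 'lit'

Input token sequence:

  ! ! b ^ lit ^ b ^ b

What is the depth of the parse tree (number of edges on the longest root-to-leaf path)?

[X [Y [Z ! [Z ! [Z b]]]] ^ [X [Y [Z lit]] ^ [X [Y [Z b]] ^ [X [Y [Z b]]]]]]

6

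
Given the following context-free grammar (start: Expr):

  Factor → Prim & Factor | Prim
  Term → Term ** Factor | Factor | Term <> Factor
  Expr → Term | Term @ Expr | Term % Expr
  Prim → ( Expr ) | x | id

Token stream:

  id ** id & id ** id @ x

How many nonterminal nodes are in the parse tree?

16

[Expr [Term [Term [Term [Factor [Prim id]]] ** [Factor [Prim id] & [Factor [Prim id]]]] ** [Factor [Prim id]]] @ [Expr [Term [Factor [Prim x]]]]]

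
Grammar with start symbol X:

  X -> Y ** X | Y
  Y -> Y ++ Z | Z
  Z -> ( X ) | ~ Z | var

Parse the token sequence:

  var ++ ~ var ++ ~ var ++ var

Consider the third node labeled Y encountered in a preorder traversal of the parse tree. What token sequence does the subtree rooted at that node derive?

var ++ ~ var

[X [Y [Y [Y [Y [Z var]] ++ [Z ~ [Z var]]] ++ [Z ~ [Z var]]] ++ [Z var]]]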